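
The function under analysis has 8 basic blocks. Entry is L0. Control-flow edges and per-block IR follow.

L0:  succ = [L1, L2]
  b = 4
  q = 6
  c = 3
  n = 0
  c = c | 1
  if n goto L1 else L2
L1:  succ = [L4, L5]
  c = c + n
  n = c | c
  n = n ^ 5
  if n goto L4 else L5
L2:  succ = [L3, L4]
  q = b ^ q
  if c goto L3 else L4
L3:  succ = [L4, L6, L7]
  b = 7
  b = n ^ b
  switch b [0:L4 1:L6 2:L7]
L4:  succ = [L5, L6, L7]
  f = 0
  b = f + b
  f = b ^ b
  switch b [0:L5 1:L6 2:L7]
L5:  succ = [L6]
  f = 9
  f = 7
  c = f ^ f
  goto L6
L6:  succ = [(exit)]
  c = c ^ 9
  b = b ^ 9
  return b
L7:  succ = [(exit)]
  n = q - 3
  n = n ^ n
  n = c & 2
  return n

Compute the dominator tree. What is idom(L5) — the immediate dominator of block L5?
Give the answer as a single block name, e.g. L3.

Answer: L0

Analysis:
idom tree: L1←L0 L2←L0 L3←L2 L4←L0 L5←L0 L6←L0 L7←L0
Dom at joins:
  L4: preds {L1,L2,L3}: {L0,L1} ∩ {L0,L2} ∩ {L0,L2,L3} = {L0}; idom=L0
  L5: preds {L1,L4}: {L0,L1} ∩ {L0,L4} = {L0}; idom=L0
  L6: preds {L3,L4,L5}: {L0,L2,L3} ∩ {L0,L4} ∩ {L0,L5} = {L0}; idom=L0
  L7: preds {L3,L4}: {L0,L2,L3} ∩ {L0,L4} = {L0}; idom=L0

idom(L5) = L0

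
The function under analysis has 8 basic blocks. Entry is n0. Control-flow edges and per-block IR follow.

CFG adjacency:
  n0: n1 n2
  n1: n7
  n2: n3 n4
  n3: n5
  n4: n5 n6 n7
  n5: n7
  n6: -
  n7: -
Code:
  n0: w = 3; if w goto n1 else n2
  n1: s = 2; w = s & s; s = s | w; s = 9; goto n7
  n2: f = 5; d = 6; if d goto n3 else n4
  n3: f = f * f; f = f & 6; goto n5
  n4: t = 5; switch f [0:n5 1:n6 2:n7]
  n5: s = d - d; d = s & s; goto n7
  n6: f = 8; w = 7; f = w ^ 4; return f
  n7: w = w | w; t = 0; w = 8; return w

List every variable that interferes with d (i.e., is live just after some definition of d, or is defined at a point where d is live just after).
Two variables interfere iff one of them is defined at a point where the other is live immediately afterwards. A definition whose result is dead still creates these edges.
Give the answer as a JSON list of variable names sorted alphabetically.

Answer: ["f", "t", "w"]

Derivation:
Per-block:
  n0 def {w} use ∅
  n1 def {s,w} use ∅
  n2 def {d,f} use ∅
  n3 def {f} use {f}
  n4 def {t} use {f}
  n5 def {d,s} use {d}
  n6 def {f,w} use ∅
  n7 def {t,w} use {w}

Live sets:
  live n0: ∅→{w}
  live n1: ∅→{w}
  live n2: {w}→{d,f,w}
  live n3: {d,f,w}→{d,w}
  live n4: {d,f,w}→{d,w}
  live n5: {d,w}→{w}
  live n6: ∅→∅
  live n7: {w}→∅

Interference:
  d: {f,t,w}
  f: {d,t,w}
  s: {w}
  t: {d,f,w}
  w: {d,f,s,t}

N(d) = ["f", "t", "w"]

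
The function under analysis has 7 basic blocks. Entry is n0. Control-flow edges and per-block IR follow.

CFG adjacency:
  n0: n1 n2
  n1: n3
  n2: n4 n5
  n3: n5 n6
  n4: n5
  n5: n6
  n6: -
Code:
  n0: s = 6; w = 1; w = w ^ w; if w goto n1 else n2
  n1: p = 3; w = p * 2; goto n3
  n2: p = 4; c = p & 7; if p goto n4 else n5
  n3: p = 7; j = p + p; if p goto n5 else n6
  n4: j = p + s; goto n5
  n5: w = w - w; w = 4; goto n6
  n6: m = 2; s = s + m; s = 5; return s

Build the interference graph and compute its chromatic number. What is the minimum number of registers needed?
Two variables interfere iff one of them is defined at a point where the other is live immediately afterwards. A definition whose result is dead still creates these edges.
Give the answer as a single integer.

Answer: 4

Derivation:
def/use:
  n0 def {s,w} use ∅
  n1 def {p,w} use ∅
  n2 def {c,p} use ∅
  n3 def {j,p} use ∅
  n4 def {j} use {p,s}
  n5 def {w} use {w}
  n6 def {m,s} use {s}

Liveness:
  live n0: ∅→{s,w}
  live n1: {s}→{s,w}
  live n2: {s,w}→{p,s,w}
  live n3: {s,w}→{s,w}
  live n4: {p,s,w}→{s,w}
  live n5: {s,w}→{s}
  live n6: {s}→∅

Interference:
  c — {p,s,w}
  j — {p,s,w}
  m — {s}
  p — {c,j,s,w}
  s — {c,j,m,p,w}
  w — {c,j,p,s}

Colouring:
  clique {c,p,s,w} ⇒ need ≥ 4
  4-colouring: r0={s}  r1={m,p}  r2={w}  r3={c,j}
  χ = 4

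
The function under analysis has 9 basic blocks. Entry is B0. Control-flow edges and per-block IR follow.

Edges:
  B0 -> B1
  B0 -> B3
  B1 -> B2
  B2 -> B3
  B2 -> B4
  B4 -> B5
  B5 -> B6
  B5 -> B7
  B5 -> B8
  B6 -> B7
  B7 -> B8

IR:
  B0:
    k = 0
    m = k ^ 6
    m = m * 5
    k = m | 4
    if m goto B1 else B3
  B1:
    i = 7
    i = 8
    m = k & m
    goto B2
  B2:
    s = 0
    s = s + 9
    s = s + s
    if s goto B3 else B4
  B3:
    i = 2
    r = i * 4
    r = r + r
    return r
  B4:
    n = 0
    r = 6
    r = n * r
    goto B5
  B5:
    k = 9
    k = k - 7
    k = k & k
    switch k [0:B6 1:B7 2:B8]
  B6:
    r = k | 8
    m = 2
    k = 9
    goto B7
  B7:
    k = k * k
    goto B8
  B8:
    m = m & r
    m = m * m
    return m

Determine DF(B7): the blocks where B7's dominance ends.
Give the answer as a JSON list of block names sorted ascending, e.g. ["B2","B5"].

idom tree: B1←B0 B2←B1 B3←B0 B4←B2 B5←B4 B6←B5 B7←B5 B8←B5
Dom at joins:
  B3: preds {B0,B2}: {B0} ∩ {B0,B1,B2} = {B0}; idom=B0
  B7: preds {B5,B6}: {B0,B1,B2,B4,B5} ∩ {B0,B1,B2,B4,B5,B6} = {B0,B1,B2,B4,B5}; idom=B5
  B8: preds {B5,B7}: {B0,B1,B2,B4,B5} ∩ {B0,B1,B2,B4,B5,B7} = {B0,B1,B2,B4,B5}; idom=B5

DF derivation:
  join B3 pred B0: · stop@B0
  join B3 pred B2: B2→B1 stop@B0
  join B7 pred B5: · stop@B5
  join B7 pred B6: B6 stop@B5
  join B8 pred B5: · stop@B5
  join B8 pred B7: B7 stop@B5
  DF(B0)=∅
  DF(B1)={B3}
  DF(B2)={B3}
  DF(B3)=∅
  DF(B4)=∅
  DF(B5)=∅
  DF(B6)={B7}
  DF(B7)={B8}
  DF(B8)=∅

DF(B7) = ["B8"]

Answer: ["B8"]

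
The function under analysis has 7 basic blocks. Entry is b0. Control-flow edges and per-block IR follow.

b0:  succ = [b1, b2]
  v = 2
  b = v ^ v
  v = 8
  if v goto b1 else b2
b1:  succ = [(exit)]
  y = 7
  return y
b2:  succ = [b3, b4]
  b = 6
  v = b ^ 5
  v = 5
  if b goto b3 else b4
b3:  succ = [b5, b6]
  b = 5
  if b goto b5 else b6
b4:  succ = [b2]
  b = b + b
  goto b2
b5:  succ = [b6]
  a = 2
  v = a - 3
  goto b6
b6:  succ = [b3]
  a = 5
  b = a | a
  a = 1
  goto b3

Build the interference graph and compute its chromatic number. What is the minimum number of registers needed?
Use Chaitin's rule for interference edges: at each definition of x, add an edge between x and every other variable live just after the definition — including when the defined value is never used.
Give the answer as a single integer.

Per-block:
  b0: def={b,v} ue=∅
  b1: def={y} ue=∅
  b2: def={b,v} ue=∅
  b3: def={b} ue=∅
  b4: def={b} ue={b}
  b5: def={a,v} ue=∅
  b6: def={a,b} ue=∅

Liveness:
  b0: in=∅ out=∅
  b1: in=∅ out=∅
  b2: in=∅ out={b}
  b3: in=∅ out=∅
  b4: in={b} out=∅
  b5: in=∅ out=∅
  b6: in=∅ out=∅

Interference:
  a — ∅
  b — {v}
  v — {b}
  y — ∅

Registers:
  lower bound: {b,v} mutually conflict ⇒ χ ≥ 2
  2-colouring: c0={a,b,y}  c1={v}
  χ = 2

Answer: 2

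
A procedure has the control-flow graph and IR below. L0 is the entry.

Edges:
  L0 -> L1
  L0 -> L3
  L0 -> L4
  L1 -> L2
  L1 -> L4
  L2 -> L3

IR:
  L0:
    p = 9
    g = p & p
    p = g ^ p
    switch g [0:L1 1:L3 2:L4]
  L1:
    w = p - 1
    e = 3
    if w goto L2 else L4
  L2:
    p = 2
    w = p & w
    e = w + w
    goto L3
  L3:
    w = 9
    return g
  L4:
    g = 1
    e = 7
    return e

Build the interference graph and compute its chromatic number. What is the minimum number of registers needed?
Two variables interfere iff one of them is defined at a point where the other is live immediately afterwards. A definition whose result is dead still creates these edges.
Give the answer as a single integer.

def/use:
  L0: def={g,p} ue=∅
  L1: def={e,w} ue={p}
  L2: def={e,p,w} ue={w}
  L3: def={w} ue={g}
  L4: def={e,g} ue=∅

Live sets:
  L0 li=∅ lo={g,p}
  L1 li={g,p} lo={g,w}
  L2 li={g,w} lo={g}
  L3 li={g} lo=∅
  L4 li=∅ lo=∅

Conflict graph:
  e — {g,w}
  g — {e,p,w}
  p — {g,w}
  w — {e,g,p}

Colouring:
  lower bound: {e,g,w} mutually conflict ⇒ χ ≥ 3
  3-colouring: R0={g}  R1={w}  R2={e,p}
  χ = 3

Answer: 3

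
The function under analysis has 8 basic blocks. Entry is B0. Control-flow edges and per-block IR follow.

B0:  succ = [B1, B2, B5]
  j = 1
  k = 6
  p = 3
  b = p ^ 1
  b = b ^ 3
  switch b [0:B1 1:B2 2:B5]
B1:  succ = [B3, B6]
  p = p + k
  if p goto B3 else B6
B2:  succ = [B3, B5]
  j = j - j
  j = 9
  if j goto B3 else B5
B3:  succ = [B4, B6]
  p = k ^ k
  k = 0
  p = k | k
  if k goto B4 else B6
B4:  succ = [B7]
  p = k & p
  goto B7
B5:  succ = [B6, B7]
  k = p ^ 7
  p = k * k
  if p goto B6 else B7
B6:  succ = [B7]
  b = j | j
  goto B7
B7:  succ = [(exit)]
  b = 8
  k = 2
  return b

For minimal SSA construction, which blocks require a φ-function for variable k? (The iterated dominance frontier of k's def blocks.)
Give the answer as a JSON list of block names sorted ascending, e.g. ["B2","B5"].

idom tree: B1←B0 B2←B0 B3←B0 B4←B3 B5←B0 B6←B0 B7←B0
Dom∩ at merges:
  B3: preds {B1,B2}: {B0,B1} ∩ {B0,B2} = {B0}; idom=B0
  B5: preds {B0,B2}: {B0} ∩ {B0,B2} = {B0}; idom=B0
  B6: preds {B1,B3,B5}: {B0,B1} ∩ {B0,B3} ∩ {B0,B5} = {B0}; idom=B0
  B7: preds {B4,B5,B6}: {B0,B3,B4} ∩ {B0,B5} ∩ {B0,B6} = {B0}; idom=B0

Frontier:
  B3←B1: walk B1 to B0
  B3←B2: walk B2 to B0
  B5←B0: walk · to B0
  B5←B2: walk B2 to B0
  B6←B1: walk B1 to B0
  B6←B3: walk B3 to B0
  B6←B5: walk B5 to B0
  B7←B4: walk B4→B3 to B0
  B7←B5: walk B5 to B0
  B7←B6: walk B6 to B0
  B0 → ∅
  B1 → {B3,B6}
  B2 → {B3,B5}
  B3 → {B6,B7}
  B4 → {B7}
  B5 → {B6,B7}
  B6 → {B7}
  B7 → ∅

φ for k: defs {B0,B3,B5,B7}
  DF⁺ = {B6,B7}

Answer: ["B6", "B7"]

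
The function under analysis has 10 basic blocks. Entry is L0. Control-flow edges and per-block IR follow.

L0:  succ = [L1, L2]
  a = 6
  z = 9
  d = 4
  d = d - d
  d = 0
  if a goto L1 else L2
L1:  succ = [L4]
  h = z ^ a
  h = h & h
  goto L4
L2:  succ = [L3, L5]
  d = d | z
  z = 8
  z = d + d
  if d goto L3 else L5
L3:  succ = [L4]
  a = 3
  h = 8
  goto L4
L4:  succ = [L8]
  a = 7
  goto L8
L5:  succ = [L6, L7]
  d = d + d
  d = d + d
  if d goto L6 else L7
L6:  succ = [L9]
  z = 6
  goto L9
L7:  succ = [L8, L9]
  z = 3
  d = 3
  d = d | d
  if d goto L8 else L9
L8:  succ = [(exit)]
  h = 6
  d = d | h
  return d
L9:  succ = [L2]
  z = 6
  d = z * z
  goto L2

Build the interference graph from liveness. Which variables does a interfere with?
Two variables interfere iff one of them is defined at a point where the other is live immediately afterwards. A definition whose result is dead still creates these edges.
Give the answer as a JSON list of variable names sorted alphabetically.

Answer: ["d", "z"]

Derivation:
Per-block:
  L0 def {a,d,z} use ∅
  L1 def {h} use {a,z}
  L2 def {d,z} use {d,z}
  L3 def {a,h} use ∅
  L4 def {a} use ∅
  L5 def {d} use {d}
  L6 def {z} use ∅
  L7 def {d,z} use ∅
  L8 def {d,h} use {d}
  L9 def {d,z} use ∅

Liveness:
  live L0: ∅→{a,d,z}
  live L1: {a,d,z}→{d}
  live L2: {d,z}→{d}
  live L3: {d}→{d}
  live L4: {d}→{d}
  live L5: {d}→∅
  live L6: ∅→∅
  live L7: ∅→{d}
  live L8: {d}→∅
  live L9: ∅→{d,z}

Interference:
  a↔{d,z}
  d↔{a,h,z}
  h↔{d}
  z↔{a,d}

N(a) = ["d", "z"]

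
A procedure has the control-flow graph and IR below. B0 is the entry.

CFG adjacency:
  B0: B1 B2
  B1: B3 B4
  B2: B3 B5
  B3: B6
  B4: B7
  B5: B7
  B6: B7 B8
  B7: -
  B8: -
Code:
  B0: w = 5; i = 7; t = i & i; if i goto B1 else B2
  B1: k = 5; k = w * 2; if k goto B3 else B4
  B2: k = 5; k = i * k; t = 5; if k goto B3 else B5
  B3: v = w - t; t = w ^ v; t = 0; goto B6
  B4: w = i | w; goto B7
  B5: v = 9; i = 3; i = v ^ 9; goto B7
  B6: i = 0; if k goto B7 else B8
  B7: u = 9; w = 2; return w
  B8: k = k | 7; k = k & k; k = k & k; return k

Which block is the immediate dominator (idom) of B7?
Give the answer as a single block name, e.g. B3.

idom tree: B1←B0 B2←B0 B3←B0 B4←B1 B5←B2 B6←B3 B7←B0 B8←B6
Dom at joins:
  B3: preds {B1,B2}: {B0,B1} ∩ {B0,B2} = {B0}; idom=B0
  B7: preds {B4,B5,B6}: {B0,B1,B4} ∩ {B0,B2,B5} ∩ {B0,B3,B6} = {B0}; idom=B0

idom(B7) = B0

Answer: B0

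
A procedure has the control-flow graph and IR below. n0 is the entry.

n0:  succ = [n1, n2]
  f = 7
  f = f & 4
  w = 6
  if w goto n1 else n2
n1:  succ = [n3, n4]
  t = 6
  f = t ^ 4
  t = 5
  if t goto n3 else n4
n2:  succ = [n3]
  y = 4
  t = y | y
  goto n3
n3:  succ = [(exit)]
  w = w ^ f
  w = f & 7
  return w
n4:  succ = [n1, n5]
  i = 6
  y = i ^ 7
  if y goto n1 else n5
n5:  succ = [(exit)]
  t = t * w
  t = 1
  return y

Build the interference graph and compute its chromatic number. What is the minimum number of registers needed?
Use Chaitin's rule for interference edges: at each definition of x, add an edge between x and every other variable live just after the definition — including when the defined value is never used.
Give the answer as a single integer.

def/use:
  n0 def {f,w} use ∅
  n1 def {f,t} use ∅
  n2 def {t,y} use ∅
  n3 def {w} use {f,w}
  n4 def {i,y} use ∅
  n5 def {t} use {t,w,y}

Live sets:
  live n0: ∅→{f,w}
  live n1: {w}→{f,t,w}
  live n2: {f,w}→{f,w}
  live n3: {f,w}→∅
  live n4: {t,w}→{t,w,y}
  live n5: {t,w,y}→∅

Interfere edges:
  f — {t,w,y}
  i — {t,w}
  t — {f,i,w,y}
  w — {f,i,t,y}
  y — {f,t,w}

Chromatic number:
  lower bound: {f,t,w,y} mutually conflict ⇒ χ ≥ 4
  assign f→R2 i→R2 t→R0 w→R1 y→R3 — no edge inside a register ⇒ χ ≤ 4
  χ = 4

Answer: 4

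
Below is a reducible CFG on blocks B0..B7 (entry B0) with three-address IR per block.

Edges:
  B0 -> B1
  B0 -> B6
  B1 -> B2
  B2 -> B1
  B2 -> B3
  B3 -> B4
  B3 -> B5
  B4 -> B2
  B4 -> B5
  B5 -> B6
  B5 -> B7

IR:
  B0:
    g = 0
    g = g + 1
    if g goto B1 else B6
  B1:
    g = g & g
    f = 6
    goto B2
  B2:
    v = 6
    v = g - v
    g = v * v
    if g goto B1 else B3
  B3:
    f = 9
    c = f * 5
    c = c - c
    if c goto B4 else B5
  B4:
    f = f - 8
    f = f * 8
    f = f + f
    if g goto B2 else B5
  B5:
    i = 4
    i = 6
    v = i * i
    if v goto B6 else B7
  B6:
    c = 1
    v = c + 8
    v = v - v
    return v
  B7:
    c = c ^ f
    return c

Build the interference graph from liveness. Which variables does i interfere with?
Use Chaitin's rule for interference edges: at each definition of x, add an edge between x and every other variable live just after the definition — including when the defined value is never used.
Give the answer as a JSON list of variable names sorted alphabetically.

Per-block:
  B0 def {g} use ∅
  B1 def {f,g} use {g}
  B2 def {g,v} use {g}
  B3 def {c,f} use ∅
  B4 def {f} use {f,g}
  B5 def {i,v} use ∅
  B6 def {c,v} use ∅
  B7 def {c} use {c,f}

Backward fixpoint:
  B0: in=∅ out={g}
  B1: in={g} out={g}
  B2: in={g} out={g}
  B3: in={g} out={c,f,g}
  B4: in={c,f,g} out={c,f,g}
  B5: in={c,f} out={c,f}
  B6: in=∅ out=∅
  B7: in={c,f} out=∅

Interfere edges:
  c — {f,g,i,v}
  f — {c,g,i,v}
  g — {c,f,v}
  i — {c,f}
  v — {c,f,g}

N(i) = ["c", "f"]

Answer: ["c", "f"]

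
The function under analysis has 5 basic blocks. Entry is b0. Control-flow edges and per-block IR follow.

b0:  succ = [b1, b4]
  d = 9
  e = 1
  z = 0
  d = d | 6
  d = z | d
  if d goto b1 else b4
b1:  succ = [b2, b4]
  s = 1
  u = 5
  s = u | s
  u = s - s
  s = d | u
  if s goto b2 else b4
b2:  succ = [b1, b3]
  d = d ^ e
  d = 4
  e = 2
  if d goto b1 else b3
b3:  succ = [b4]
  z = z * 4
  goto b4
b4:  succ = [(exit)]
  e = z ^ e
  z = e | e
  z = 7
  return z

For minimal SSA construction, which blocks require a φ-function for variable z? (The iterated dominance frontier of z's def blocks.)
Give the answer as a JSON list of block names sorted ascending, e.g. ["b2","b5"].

idom tree: b1←b0 b2←b1 b3←b2 b4←b0
Join-block Dom:
  b1: preds {b0,b2}: {b0} ∩ {b0,b1,b2} = {b0}; idom=b0
  b4: preds {b0,b1,b3}: {b0} ∩ {b0,b1} ∩ {b0,b1,b2,b3} = {b0}; idom=b0

DF walk-up:
  join b1 pred b0: · stop@b0
  join b1 pred b2: b2→b1 stop@b0
  join b4 pred b0: · stop@b0
  join b4 pred b1: b1 stop@b0
  join b4 pred b3: b3→b2→b1 stop@b0
  b0: DF=∅
  b1: DF={b1,b4}
  b2: DF={b1,b4}
  b3: DF={b4}
  b4: DF=∅

φ for z: defs {b0,b3,b4}
  DF⁺ = {b4}

Answer: ["b4"]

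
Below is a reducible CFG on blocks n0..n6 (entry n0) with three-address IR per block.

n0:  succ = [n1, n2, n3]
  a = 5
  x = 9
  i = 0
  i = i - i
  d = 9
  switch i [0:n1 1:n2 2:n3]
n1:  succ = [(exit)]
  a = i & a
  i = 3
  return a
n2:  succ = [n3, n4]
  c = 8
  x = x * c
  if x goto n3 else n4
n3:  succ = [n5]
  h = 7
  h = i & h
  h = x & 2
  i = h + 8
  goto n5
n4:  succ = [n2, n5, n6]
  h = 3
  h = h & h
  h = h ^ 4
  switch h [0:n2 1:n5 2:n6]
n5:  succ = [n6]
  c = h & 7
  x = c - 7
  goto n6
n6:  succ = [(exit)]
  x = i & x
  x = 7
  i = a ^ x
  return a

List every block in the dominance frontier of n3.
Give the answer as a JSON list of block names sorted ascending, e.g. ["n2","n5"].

Answer: ["n5"]

Derivation:
idom tree: n1←n0 n2←n0 n3←n0 n4←n2 n5←n0 n6←n0
Dom∩ at merges:
  n2: preds {n0,n4}: {n0} ∩ {n0,n2,n4} = {n0}; idom=n0
  n3: preds {n0,n2}: {n0} ∩ {n0,n2} = {n0}; idom=n0
  n5: preds {n3,n4}: {n0,n3} ∩ {n0,n2,n4} = {n0}; idom=n0
  n6: preds {n4,n5}: {n0,n2,n4} ∩ {n0,n5} = {n0}; idom=n0

Frontier:
  n2←n0: walk · to n0
  n2←n4: walk n4→n2 to n0
  n3←n0: walk · to n0
  n3←n2: walk n2 to n0
  n5←n3: walk n3 to n0
  n5←n4: walk n4→n2 to n0
  n6←n4: walk n4→n2 to n0
  n6←n5: walk n5 to n0
  n0: DF=∅
  n1: DF=∅
  n2: DF={n2,n3,n5,n6}
  n3: DF={n5}
  n4: DF={n2,n5,n6}
  n5: DF={n6}
  n6: DF=∅

DF(n3) = ["n5"]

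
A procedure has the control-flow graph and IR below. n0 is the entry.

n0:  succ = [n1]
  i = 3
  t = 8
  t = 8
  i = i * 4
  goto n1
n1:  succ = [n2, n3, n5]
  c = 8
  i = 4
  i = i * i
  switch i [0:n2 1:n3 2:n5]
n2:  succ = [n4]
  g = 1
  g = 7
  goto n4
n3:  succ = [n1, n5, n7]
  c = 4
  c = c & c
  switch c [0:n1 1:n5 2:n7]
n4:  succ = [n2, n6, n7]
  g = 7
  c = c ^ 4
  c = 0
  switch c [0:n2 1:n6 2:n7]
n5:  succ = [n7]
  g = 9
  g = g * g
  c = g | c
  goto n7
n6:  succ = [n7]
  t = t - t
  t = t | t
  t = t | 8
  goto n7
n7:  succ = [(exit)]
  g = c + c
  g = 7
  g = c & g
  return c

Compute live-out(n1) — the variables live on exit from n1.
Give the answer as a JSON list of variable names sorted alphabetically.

Answer: ["c", "t"]

Working:
Per-block:
  n0: def={i,t} ue=∅
  n1: def={c,i} ue=∅
  n2: def={g} ue=∅
  n3: def={c} ue=∅
  n4: def={c,g} ue={c}
  n5: def={c,g} ue={c}
  n6: def={t} ue={t}
  n7: def={g} ue={c}

Backward fixpoint:
  live n0: ∅→{t}
  live n1: {t}→{c,t}
  live n2: {c,t}→{c,t}
  live n3: {t}→{c,t}
  live n4: {c,t}→{c,t}
  live n5: {c}→{c}
  live n6: {c,t}→{c}
  live n7: {c}→∅

live-out(n1) = ["c", "t"]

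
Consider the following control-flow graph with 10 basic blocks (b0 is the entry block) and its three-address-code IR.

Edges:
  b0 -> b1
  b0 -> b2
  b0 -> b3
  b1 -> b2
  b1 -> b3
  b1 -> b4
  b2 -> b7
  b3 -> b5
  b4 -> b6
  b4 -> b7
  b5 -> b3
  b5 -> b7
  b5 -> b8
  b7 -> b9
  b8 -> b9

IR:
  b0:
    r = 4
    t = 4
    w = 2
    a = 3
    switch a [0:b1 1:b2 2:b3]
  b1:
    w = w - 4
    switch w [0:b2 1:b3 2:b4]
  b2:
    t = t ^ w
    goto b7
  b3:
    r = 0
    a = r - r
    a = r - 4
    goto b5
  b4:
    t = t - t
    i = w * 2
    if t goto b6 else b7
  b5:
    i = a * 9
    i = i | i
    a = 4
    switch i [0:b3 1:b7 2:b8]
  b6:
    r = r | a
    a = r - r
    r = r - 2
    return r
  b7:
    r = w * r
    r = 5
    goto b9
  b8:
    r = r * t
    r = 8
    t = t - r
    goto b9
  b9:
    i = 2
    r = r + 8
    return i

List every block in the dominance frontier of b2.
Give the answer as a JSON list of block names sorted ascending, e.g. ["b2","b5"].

Answer: ["b7"]

Working:
idom tree: b1←b0 b2←b0 b3←b0 b4←b1 b5←b3 b6←b4 b7←b0 b8←b5 b9←b0
Dom at joins:
  b2: preds {b0,b1}: {b0} ∩ {b0,b1} = {b0}; idom=b0
  b3: preds {b0,b1,b5}: {b0} ∩ {b0,b1} ∩ {b0,b3,b5} = {b0}; idom=b0
  b7: preds {b2,b4,b5}: {b0,b2} ∩ {b0,b1,b4} ∩ {b0,b3,b5} = {b0}; idom=b0
  b9: preds {b7,b8}: {b0,b7} ∩ {b0,b3,b5,b8} = {b0}; idom=b0

DF derivation:
  b2←b0: walk · to b0
  b2←b1: walk b1 to b0
  b3←b0: walk · to b0
  b3←b1: walk b1 to b0
  b3←b5: walk b5→b3 to b0
  b7←b2: walk b2 to b0
  b7←b4: walk b4→b1 to b0
  b7←b5: walk b5→b3 to b0
  b9←b7: walk b7 to b0
  b9←b8: walk b8→b5→b3 to b0
  DF(b0)=∅
  DF(b1)={b2,b3,b7}
  DF(b2)={b7}
  DF(b3)={b3,b7,b9}
  DF(b4)={b7}
  DF(b5)={b3,b7,b9}
  DF(b6)=∅
  DF(b7)={b9}
  DF(b8)={b9}
  DF(b9)=∅

DF(b2) = ["b7"]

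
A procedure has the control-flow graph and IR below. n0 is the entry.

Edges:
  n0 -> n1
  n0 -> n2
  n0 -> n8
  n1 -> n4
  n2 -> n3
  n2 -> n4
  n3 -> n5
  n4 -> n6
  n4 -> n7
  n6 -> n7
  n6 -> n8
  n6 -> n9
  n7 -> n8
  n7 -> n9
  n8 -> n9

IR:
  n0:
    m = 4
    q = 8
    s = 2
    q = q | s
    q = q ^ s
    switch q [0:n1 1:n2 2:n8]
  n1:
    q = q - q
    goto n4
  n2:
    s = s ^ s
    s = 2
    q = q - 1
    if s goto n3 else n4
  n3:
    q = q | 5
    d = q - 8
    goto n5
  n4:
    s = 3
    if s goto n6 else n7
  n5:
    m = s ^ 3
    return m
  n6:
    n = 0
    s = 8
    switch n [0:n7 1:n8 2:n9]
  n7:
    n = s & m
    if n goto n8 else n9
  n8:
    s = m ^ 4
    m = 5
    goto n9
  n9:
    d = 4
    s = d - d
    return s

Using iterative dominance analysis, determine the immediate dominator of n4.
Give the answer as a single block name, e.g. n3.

Answer: n0

Derivation:
idom tree: n1←n0 n2←n0 n3←n2 n4←n0 n5←n3 n6←n4 n7←n4 n8←n0 n9←n0
Join-block Dom:
  n4: preds {n1,n2}: {n0,n1} ∩ {n0,n2} = {n0}; idom=n0
  n7: preds {n4,n6}: {n0,n4} ∩ {n0,n4,n6} = {n0,n4}; idom=n4
  n8: preds {n0,n6,n7}: {n0} ∩ {n0,n4,n6} ∩ {n0,n4,n7} = {n0}; idom=n0
  n9: preds {n6,n7,n8}: {n0,n4,n6} ∩ {n0,n4,n7} ∩ {n0,n8} = {n0}; idom=n0

idom(n4) = n0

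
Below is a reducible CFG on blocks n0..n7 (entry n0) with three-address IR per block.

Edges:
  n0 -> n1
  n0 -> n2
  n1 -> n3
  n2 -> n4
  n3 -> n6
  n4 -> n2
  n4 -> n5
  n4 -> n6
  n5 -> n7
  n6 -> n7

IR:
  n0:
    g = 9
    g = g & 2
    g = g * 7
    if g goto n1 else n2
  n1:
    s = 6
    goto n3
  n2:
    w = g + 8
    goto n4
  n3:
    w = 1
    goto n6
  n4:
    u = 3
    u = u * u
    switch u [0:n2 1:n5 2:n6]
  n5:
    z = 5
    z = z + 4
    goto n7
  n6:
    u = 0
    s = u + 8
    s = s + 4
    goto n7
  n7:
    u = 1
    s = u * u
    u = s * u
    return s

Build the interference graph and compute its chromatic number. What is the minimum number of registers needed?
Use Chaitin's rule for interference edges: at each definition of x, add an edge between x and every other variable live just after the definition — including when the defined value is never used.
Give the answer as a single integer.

Per-block:
  n0: def={g} ue=∅
  n1: def={s} ue=∅
  n2: def={w} ue={g}
  n3: def={w} ue=∅
  n4: def={u} ue=∅
  n5: def={z} ue=∅
  n6: def={s,u} ue=∅
  n7: def={s,u} ue=∅

Backward fixpoint:
  n0: in=∅ out={g}
  n1: in=∅ out=∅
  n2: in={g} out={g}
  n3: in=∅ out=∅
  n4: in={g} out={g}
  n5: in=∅ out=∅
  n6: in=∅ out=∅
  n7: in=∅ out=∅

Conflict graph:
  g — {u,w}
  s — {u}
  u — {g,s}
  w — {g}
  z — ∅

Registers:
  lower bound: {g,u} mutually conflict ⇒ χ ≥ 2
  assign g→R0 s→R0 u→R1 w→R1 z→R0 — no edge inside a register ⇒ χ ≤ 2
  χ = 2

Answer: 2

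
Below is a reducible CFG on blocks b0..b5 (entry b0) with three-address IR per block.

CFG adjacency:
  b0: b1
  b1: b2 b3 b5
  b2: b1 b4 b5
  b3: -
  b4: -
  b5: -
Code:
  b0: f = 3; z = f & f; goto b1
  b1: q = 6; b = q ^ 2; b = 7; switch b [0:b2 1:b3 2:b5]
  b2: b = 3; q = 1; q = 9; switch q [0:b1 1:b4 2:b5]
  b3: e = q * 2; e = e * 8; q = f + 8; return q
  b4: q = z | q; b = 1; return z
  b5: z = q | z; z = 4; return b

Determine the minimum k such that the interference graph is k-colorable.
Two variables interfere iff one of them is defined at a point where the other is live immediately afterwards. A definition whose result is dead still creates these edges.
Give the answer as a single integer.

def/use:
  b0 def {f,z} use ∅
  b1 def {b,q} use ∅
  b2 def {b,q} use ∅
  b3 def {e,q} use {f,q}
  b4 def {b,q} use {q,z}
  b5 def {z} use {b,q,z}

Liveness:
  b0 li=∅ lo={f,z}
  b1 li={f,z} lo={b,f,q,z}
  b2 li={f,z} lo={b,f,q,z}
  b3 li={f,q} lo=∅
  b4 li={q,z} lo=∅
  b5 li={b,q,z} lo=∅

Interference:
  b — {f,q,z}
  e — {f}
  f — {b,e,q,z}
  q — {b,f,z}
  z — {b,f,q}

Chromatic number:
  lower bound: {b,f,q,z} mutually conflict ⇒ χ ≥ 4
  assign b→c1 e→c1 f→c0 q→c2 z→c3 — no edge inside a register ⇒ χ ≤ 4
  χ = 4

Answer: 4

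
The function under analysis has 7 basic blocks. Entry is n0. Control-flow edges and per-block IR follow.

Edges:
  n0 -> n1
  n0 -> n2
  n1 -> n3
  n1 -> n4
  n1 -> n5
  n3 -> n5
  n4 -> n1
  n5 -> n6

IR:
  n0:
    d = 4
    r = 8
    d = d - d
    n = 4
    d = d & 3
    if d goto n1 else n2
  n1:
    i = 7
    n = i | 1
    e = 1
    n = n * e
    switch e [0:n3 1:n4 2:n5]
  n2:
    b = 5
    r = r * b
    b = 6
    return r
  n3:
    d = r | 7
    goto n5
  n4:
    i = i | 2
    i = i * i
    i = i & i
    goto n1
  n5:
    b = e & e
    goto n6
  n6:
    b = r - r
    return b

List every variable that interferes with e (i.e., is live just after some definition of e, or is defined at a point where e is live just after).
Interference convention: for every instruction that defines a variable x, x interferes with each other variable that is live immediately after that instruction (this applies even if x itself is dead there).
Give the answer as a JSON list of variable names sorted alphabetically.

Answer: ["d", "i", "n", "r"]

Analysis:
Per-block:
  n0: def={d,n,r} ue=∅
  n1: def={e,i,n} ue=∅
  n2: def={b,r} ue={r}
  n3: def={d} ue={r}
  n4: def={i} ue={i}
  n5: def={b} ue={e}
  n6: def={b} ue={r}

Backward fixpoint:
  n0: in=∅ out={r}
  n1: in={r} out={e,i,r}
  n2: in={r} out=∅
  n3: in={e,r} out={e,r}
  n4: in={i,r} out={r}
  n5: in={e,r} out={r}
  n6: in={r} out=∅

Interference:
  b↔{r}
  d↔{e,n,r}
  e↔{d,i,n,r}
  i↔{e,n,r}
  n↔{d,e,i,r}
  r↔{b,d,e,i,n}

N(e) = ["d", "i", "n", "r"]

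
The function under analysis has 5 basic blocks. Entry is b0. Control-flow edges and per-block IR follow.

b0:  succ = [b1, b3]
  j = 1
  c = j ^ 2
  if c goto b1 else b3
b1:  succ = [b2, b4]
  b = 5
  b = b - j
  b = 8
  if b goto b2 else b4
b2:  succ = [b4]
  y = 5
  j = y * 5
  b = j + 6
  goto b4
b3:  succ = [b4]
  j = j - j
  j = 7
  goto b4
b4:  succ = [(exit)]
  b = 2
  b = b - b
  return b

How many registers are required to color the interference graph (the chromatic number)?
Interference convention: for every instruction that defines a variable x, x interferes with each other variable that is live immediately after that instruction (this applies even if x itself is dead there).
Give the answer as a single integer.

Answer: 2

Analysis:
Block summaries:
  b0: {c,j} / ∅
  b1: {b} / {j}
  b2: {b,j,y} / ∅
  b3: {j} / {j}
  b4: {b} / ∅

Live sets:
  live b0: ∅→{j}
  live b1: {j}→∅
  live b2: ∅→∅
  live b3: {j}→∅
  live b4: ∅→∅

Conflict graph:
  b↔{j}
  c↔{j}
  j↔{b,c}
  y↔∅

Chromatic number:
  {b,j} pairwise interfere (2-clique) ⇒ χ ≥ 2
  2-colouring: R0={j,y}  R1={b,c}
  χ = 2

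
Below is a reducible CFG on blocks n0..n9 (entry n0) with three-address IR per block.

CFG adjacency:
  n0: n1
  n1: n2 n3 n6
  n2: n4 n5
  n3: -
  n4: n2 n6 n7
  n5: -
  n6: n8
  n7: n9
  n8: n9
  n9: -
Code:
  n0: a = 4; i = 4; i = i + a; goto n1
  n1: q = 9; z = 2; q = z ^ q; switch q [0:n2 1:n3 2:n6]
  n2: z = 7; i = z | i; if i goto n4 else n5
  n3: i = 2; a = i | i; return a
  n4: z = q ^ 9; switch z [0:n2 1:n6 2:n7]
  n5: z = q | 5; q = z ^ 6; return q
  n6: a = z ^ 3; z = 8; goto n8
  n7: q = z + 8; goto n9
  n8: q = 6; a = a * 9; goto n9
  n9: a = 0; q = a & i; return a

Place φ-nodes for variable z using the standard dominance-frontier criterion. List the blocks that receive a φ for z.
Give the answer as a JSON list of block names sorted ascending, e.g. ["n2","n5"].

idom tree: n1←n0 n2←n1 n3←n1 n4←n2 n5←n2 n6←n1 n7←n4 n8←n6 n9←n1
Dom∩ at merges:
  n2: preds {n1,n4}: {n0,n1} ∩ {n0,n1,n2,n4} = {n0,n1}; idom=n1
  n6: preds {n1,n4}: {n0,n1} ∩ {n0,n1,n2,n4} = {n0,n1}; idom=n1
  n9: preds {n7,n8}: {n0,n1,n2,n4,n7} ∩ {n0,n1,n6,n8} = {n0,n1}; idom=n1

DF derivation:
  join n2 pred n1: · stop@n1
  join n2 pred n4: n4→n2 stop@n1
  join n6 pred n1: · stop@n1
  join n6 pred n4: n4→n2 stop@n1
  join n9 pred n7: n7→n4→n2 stop@n1
  join n9 pred n8: n8→n6 stop@n1
  n0: DF=∅
  n1: DF=∅
  n2: DF={n2,n6,n9}
  n3: DF=∅
  n4: DF={n2,n6,n9}
  n5: DF=∅
  n6: DF={n9}
  n7: DF={n9}
  n8: DF={n9}
  n9: DF=∅

φ for z: defs {n1,n2,n4,n5,n6}
  DF⁺ = {n2,n6,n9}

Answer: ["n2", "n6", "n9"]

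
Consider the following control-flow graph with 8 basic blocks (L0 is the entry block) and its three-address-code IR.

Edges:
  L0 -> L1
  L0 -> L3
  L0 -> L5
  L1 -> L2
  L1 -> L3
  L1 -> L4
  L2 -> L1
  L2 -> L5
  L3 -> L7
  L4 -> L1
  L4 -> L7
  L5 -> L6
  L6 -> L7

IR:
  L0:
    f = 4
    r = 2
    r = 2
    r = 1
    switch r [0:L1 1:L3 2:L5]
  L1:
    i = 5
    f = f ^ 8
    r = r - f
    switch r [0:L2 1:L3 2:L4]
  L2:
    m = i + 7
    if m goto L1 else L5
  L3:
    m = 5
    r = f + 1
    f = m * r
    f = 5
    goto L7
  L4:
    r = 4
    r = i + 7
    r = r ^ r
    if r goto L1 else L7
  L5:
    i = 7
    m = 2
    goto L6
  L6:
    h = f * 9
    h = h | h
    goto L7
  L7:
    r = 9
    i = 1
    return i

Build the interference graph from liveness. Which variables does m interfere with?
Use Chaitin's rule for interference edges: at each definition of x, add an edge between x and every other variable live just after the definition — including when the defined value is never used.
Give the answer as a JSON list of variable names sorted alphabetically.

Answer: ["f", "r"]

Derivation:
Block summaries:
  L0: {f,r} / ∅
  L1: {f,i,r} / {f,r}
  L2: {m} / {i}
  L3: {f,m,r} / {f}
  L4: {r} / {i}
  L5: {i,m} / ∅
  L6: {h} / {f}
  L7: {i,r} / ∅

Backward fixpoint:
  L0 li=∅ lo={f,r}
  L1 li={f,r} lo={f,i,r}
  L2 li={f,i,r} lo={f,r}
  L3 li={f} lo=∅
  L4 li={f,i} lo={f,r}
  L5 li={f} lo={f}
  L6 li={f} lo=∅
  L7 li=∅ lo=∅

Interfere edges:
  f: {i,m,r}
  h: ∅
  i: {f,r}
  m: {f,r}
  r: {f,i,m}

N(m) = ["f", "r"]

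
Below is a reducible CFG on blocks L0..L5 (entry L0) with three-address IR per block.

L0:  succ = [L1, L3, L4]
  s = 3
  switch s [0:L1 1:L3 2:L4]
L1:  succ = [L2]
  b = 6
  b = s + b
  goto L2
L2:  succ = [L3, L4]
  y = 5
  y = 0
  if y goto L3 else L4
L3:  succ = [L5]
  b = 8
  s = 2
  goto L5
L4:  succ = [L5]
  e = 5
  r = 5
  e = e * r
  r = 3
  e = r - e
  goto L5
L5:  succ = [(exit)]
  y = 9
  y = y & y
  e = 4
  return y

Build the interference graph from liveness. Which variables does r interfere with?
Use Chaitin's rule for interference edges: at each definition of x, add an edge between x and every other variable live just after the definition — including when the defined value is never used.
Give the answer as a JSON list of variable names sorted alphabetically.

Answer: ["e"]

Analysis:
def/use:
  L0: def={s} ue=∅
  L1: def={b} ue={s}
  L2: def={y} ue=∅
  L3: def={b,s} ue=∅
  L4: def={e,r} ue=∅
  L5: def={e,y} ue=∅

Backward fixpoint:
  live L0: ∅→{s}
  live L1: {s}→∅
  live L2: ∅→∅
  live L3: ∅→∅
  live L4: ∅→∅
  live L5: ∅→∅

Interfere edges:
  b↔{s}
  e↔{r,y}
  r↔{e}
  s↔{b}
  y↔{e}

N(r) = ["e"]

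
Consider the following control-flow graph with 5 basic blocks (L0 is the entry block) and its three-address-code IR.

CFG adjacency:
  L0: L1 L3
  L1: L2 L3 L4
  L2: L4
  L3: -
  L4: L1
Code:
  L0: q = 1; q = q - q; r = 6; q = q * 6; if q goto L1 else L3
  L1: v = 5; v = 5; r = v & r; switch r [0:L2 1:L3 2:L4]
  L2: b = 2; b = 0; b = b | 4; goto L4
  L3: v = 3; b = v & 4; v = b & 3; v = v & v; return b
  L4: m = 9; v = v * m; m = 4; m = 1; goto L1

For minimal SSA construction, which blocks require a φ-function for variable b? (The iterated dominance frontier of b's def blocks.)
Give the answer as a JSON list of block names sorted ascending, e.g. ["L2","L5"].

idom tree: L1←L0 L2←L1 L3←L0 L4←L1
Dom∩ at merges:
  L1: preds {L0,L4}: {L0} ∩ {L0,L1,L4} = {L0}; idom=L0
  L3: preds {L0,L1}: {L0} ∩ {L0,L1} = {L0}; idom=L0
  L4: preds {L1,L2}: {L0,L1} ∩ {L0,L1,L2} = {L0,L1}; idom=L1

Frontier:
  join L1 pred L0: · stop@L0
  join L1 pred L4: L4→L1 stop@L0
  join L3 pred L0: · stop@L0
  join L3 pred L1: L1 stop@L0
  join L4 pred L1: · stop@L1
  join L4 pred L2: L2 stop@L1
  L0 → ∅
  L1 → {L1,L3}
  L2 → {L4}
  L3 → ∅
  L4 → {L1}

φ for b: defs {L2,L3}
  DF⁺ = {L1,L3,L4}

Answer: ["L1", "L3", "L4"]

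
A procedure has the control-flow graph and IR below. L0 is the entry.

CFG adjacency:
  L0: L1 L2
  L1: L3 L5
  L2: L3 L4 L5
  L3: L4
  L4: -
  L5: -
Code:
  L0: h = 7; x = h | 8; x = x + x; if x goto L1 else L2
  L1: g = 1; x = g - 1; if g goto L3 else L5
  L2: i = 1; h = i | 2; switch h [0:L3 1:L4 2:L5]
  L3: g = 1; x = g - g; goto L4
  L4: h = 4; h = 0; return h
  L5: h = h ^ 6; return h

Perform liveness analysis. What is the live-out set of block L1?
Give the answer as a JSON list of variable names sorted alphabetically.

Answer: ["h"]

Derivation:
def/use:
  L0: def={h,x} ue=∅
  L1: def={g,x} ue=∅
  L2: def={h,i} ue=∅
  L3: def={g,x} ue=∅
  L4: def={h} ue=∅
  L5: def={h} ue={h}

Live sets:
  live L0: ∅→{h}
  live L1: {h}→{h}
  live L2: ∅→{h}
  live L3: ∅→∅
  live L4: ∅→∅
  live L5: {h}→∅

live-out(L1) = ["h"]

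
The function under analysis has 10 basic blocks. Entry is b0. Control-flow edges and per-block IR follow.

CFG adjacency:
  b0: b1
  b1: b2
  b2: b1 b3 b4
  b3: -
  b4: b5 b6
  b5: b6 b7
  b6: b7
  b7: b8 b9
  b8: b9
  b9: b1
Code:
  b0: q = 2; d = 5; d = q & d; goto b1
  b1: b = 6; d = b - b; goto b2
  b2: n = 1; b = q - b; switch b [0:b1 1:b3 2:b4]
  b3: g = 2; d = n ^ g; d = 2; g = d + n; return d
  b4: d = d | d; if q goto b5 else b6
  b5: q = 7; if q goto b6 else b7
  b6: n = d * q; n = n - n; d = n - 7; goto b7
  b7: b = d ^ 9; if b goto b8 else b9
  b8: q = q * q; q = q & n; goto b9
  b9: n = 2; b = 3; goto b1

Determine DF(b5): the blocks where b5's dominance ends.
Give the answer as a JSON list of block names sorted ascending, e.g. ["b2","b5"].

idom tree: b1←b0 b2←b1 b3←b2 b4←b2 b5←b4 b6←b4 b7←b4 b8←b7 b9←b7
Dom∩ at merges:
  b1: preds {b0,b2,b9}: {b0} ∩ {b0,b1,b2} ∩ {b0,b1,b2,b4,b7,b9} = {b0}; idom=b0
  b6: preds {b4,b5}: {b0,b1,b2,b4} ∩ {b0,b1,b2,b4,b5} = {b0,b1,b2,b4}; idom=b4
  b7: preds {b5,b6}: {b0,b1,b2,b4,b5} ∩ {b0,b1,b2,b4,b6} = {b0,b1,b2,b4}; idom=b4
  b9: preds {b7,b8}: {b0,b1,b2,b4,b7} ∩ {b0,b1,b2,b4,b7,b8} = {b0,b1,b2,b4,b7}; idom=b7

DF walk-up:
  join b1 pred b0: · stop@b0
  join b1 pred b2: b2→b1 stop@b0
  join b1 pred b9: b9→b7→b4→b2→b1 stop@b0
  join b6 pred b4: · stop@b4
  join b6 pred b5: b5 stop@b4
  join b7 pred b5: b5 stop@b4
  join b7 pred b6: b6 stop@b4
  join b9 pred b7: · stop@b7
  join b9 pred b8: b8 stop@b7
  b0: DF=∅
  b1: DF={b1}
  b2: DF={b1}
  b3: DF=∅
  b4: DF={b1}
  b5: DF={b6,b7}
  b6: DF={b7}
  b7: DF={b1}
  b8: DF={b9}
  b9: DF={b1}

DF(b5) = ["b6", "b7"]

Answer: ["b6", "b7"]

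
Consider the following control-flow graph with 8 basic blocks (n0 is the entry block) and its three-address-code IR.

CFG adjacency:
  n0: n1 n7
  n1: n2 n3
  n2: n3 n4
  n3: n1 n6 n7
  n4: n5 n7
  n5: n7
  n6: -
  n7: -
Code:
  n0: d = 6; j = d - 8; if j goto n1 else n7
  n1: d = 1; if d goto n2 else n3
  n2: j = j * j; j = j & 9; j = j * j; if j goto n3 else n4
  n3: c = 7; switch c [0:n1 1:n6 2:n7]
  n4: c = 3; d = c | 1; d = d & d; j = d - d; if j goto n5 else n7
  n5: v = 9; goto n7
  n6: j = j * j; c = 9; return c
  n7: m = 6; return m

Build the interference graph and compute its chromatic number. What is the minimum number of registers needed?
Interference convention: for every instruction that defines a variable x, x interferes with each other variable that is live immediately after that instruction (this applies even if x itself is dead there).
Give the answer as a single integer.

Per-block:
  n0: def={d,j} ue=∅
  n1: def={d} ue=∅
  n2: def={j} ue={j}
  n3: def={c} ue=∅
  n4: def={c,d,j} ue=∅
  n5: def={v} ue=∅
  n6: def={c,j} ue={j}
  n7: def={m} ue=∅

Liveness:
  n0 li=∅ lo={j}
  n1 li={j} lo={j}
  n2 li={j} lo={j}
  n3 li={j} lo={j}
  n4 li=∅ lo=∅
  n5 li=∅ lo=∅
  n6 li={j} lo=∅
  n7 li=∅ lo=∅

Interference:
  c: {j}
  d: {j}
  j: {c,d}
  m: ∅
  v: ∅

Colouring:
  {c,j} pairwise interfere (2-clique) ⇒ χ ≥ 2
  assign c→r1 d→r1 j→r0 m→r0 v→r0 — no edge inside a register ⇒ χ ≤ 2
  χ = 2

Answer: 2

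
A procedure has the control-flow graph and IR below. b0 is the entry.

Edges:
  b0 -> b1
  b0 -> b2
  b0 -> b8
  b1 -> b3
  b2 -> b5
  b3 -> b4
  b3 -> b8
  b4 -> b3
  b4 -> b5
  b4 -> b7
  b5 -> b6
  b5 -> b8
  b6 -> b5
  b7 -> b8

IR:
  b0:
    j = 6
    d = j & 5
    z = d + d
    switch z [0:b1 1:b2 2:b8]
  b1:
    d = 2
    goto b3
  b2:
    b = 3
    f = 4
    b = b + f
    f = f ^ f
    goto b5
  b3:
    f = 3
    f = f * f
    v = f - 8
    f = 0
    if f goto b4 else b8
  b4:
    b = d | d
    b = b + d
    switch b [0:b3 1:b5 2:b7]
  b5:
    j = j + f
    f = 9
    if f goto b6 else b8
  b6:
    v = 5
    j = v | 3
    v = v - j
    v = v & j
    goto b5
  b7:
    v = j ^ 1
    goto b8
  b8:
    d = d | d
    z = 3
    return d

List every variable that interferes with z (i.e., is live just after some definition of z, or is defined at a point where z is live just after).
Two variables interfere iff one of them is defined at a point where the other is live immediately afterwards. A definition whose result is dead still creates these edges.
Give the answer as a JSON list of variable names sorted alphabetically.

Answer: ["d", "j"]

Analysis:
def/use:
  b0: def={d,j,z} ue=∅
  b1: def={d} ue=∅
  b2: def={b,f} ue=∅
  b3: def={f,v} ue=∅
  b4: def={b} ue={d}
  b5: def={f,j} ue={f,j}
  b6: def={j,v} ue=∅
  b7: def={v} ue={j}
  b8: def={d,z} ue={d}

Backward fixpoint:
  b0 li=∅ lo={d,j}
  b1 li={j} lo={d,j}
  b2 li={d,j} lo={d,f,j}
  b3 li={d,j} lo={d,f,j}
  b4 li={d,f,j} lo={d,f,j}
  b5 li={d,f,j} lo={d,f}
  b6 li={d,f} lo={d,f,j}
  b7 li={d,j} lo={d}
  b8 li={d} lo=∅

Interfere edges:
  b: {d,f,j}
  d: {b,f,j,v,z}
  f: {b,d,j,v}
  j: {b,d,f,v,z}
  v: {d,f,j}
  z: {d,j}

N(z) = ["d", "j"]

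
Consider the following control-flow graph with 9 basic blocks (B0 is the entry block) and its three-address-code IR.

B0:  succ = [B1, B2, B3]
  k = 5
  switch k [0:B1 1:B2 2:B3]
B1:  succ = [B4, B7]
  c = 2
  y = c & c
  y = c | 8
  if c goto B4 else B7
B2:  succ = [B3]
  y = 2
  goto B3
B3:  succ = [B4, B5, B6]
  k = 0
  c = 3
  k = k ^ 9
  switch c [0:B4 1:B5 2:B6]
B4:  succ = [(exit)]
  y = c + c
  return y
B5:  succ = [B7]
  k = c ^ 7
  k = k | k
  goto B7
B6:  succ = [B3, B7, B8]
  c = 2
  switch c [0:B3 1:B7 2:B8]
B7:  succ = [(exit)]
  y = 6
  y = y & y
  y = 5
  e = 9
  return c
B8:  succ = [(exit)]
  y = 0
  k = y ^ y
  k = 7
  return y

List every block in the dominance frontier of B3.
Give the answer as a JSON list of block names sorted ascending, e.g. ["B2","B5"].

idom tree: B1←B0 B2←B0 B3←B0 B4←B0 B5←B3 B6←B3 B7←B0 B8←B6
Dom∩ at merges:
  B3: preds {B0,B2,B6}: {B0} ∩ {B0,B2} ∩ {B0,B3,B6} = {B0}; idom=B0
  B4: preds {B1,B3}: {B0,B1} ∩ {B0,B3} = {B0}; idom=B0
  B7: preds {B1,B5,B6}: {B0,B1} ∩ {B0,B3,B5} ∩ {B0,B3,B6} = {B0}; idom=B0

Frontier:
  B3←B0: walk · to B0
  B3←B2: walk B2 to B0
  B3←B6: walk B6→B3 to B0
  B4←B1: walk B1 to B0
  B4←B3: walk B3 to B0
  B7←B1: walk B1 to B0
  B7←B5: walk B5→B3 to B0
  B7←B6: walk B6→B3 to B0
  B0: DF=∅
  B1: DF={B4,B7}
  B2: DF={B3}
  B3: DF={B3,B4,B7}
  B4: DF=∅
  B5: DF={B7}
  B6: DF={B3,B7}
  B7: DF=∅
  B8: DF=∅

DF(B3) = ["B3", "B4", "B7"]

Answer: ["B3", "B4", "B7"]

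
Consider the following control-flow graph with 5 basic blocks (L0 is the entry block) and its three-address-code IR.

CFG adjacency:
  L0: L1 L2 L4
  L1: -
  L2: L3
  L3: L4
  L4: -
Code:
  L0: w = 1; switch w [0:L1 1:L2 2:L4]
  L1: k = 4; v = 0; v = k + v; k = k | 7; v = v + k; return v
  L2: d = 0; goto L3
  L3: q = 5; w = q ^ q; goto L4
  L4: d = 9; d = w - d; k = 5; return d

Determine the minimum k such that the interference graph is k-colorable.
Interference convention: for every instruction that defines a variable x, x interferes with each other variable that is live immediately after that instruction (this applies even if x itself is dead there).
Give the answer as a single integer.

Answer: 2

Derivation:
Block summaries:
  L0: def={w} ue=∅
  L1: def={k,v} ue=∅
  L2: def={d} ue=∅
  L3: def={q,w} ue=∅
  L4: def={d,k} ue={w}

Liveness:
  live L0: ∅→{w}
  live L1: ∅→∅
  live L2: ∅→∅
  live L3: ∅→{w}
  live L4: {w}→∅

Interference:
  d — {k,w}
  k — {d,v}
  q — ∅
  v — {k}
  w — {d}

Colouring:
  lower bound: {d,k} mutually conflict ⇒ χ ≥ 2
  assign d→r0 k→r1 q→r0 v→r0 w→r1 — no edge inside a register ⇒ χ ≤ 2
  χ = 2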